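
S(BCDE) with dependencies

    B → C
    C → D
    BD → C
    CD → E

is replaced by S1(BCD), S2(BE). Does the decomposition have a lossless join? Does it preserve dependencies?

Lossless test: (B)⁺ = {BCDE}, which contains all of one fragment — lossless.
Dependency preservation: the restricted closure of {CD} across the fragments never reaches {E}, so CD → E cannot be enforced without a join — not preserved.

lossless but not dependency-preserving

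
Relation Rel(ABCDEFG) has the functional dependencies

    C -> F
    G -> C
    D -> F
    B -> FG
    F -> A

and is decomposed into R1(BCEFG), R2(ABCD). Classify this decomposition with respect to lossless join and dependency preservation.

Lossless test: (BC)⁺ = {ABCFG}, which is a superkey of neither fragment — lossy.
Dependency preservation: the restricted closure of {D} across the fragments never reaches {F}, so D → F cannot be enforced without a join — not preserved.

lossy and not dependency-preserving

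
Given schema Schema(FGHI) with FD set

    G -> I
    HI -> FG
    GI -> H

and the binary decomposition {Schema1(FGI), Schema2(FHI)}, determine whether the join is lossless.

Common attributes: Schema1 ∩ Schema2 = {FI}.
No dependency enlarges {FI}, so (FI)⁺ = {FI}.
The closure contains neither all of Schema1 = {FGI} nor all of Schema2 = {FHI}, so the common attributes are not a superkey of either fragment. The join is lossy.

No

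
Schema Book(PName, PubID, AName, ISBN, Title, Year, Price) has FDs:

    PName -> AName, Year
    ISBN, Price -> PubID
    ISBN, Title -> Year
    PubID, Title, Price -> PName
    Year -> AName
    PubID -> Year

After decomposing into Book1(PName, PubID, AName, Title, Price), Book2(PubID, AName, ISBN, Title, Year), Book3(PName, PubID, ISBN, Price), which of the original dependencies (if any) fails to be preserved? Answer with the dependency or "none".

PName -> AName, Year

Check PName → AName, Year: no single fragment contains all of {PName, AName, Year}, and the restricted closure of {PName} across the fragments never reaches {AName, Year}.
ISBN, Price → PubID is preserved.
ISBN, Title → Year is preserved.
PubID, Title, Price → PName is preserved.
Year → AName is preserved.
PubID → Year is preserved.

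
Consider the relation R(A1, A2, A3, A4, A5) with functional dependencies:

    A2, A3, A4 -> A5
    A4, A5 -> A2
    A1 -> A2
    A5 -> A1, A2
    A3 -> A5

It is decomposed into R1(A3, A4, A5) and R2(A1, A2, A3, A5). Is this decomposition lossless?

Yes

Common attributes: R1 ∩ R2 = {A3, A5}.
Closure of {A3, A5}: A5 → A1, A2 applies, adding A1, A2. So (A3, A5)⁺ = {A1, A2, A3, A5}.
This closure contains every attribute of R2, so R1 ∩ R2 → R2. The join is lossless.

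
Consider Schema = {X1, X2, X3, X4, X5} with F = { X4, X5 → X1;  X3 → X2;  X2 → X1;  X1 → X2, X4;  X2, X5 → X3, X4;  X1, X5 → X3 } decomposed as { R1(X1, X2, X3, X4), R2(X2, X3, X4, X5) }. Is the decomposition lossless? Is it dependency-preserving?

lossless and dependency-preserving

Lossless test: (X2, X3, X4)⁺ = {X1, X2, X3, X4}, which contains all of one fragment — lossless.
Dependency preservation: X4, X5 → X1; X1, X5 → X3 are not contained in any single fragment, but the restricted closure of each left-hand side across the fragments still reaches the right-hand side; the remaining FDs each lie inside some fragment. All dependencies are preserved.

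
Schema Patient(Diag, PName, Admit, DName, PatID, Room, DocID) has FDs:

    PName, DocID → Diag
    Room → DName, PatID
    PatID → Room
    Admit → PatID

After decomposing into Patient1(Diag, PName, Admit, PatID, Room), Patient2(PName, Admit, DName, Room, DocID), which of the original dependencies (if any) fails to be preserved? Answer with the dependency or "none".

PName, DocID → Diag

Check PName, DocID → Diag: no single fragment contains all of {Diag, PName, DocID}, and the restricted closure of {PName, DocID} across the fragments never reaches {Diag}.
Room → DName, PatID is preserved.
PatID → Room is preserved.
Admit → PatID is preserved.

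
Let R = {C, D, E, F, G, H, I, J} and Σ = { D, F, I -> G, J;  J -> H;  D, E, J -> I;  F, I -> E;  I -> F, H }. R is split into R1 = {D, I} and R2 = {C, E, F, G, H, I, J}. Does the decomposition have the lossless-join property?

No

Common attributes: R1 ∩ R2 = {I}.
Closure of {I}: I → F, H applies, adding F, H; F, I → E applies, adding E. So (I)⁺ = {E, F, H, I}.
The closure contains neither all of R1 = {D, I} nor all of R2 = {C, E, F, G, H, I, J}, so the common attributes are not a superkey of either fragment. The join is lossy.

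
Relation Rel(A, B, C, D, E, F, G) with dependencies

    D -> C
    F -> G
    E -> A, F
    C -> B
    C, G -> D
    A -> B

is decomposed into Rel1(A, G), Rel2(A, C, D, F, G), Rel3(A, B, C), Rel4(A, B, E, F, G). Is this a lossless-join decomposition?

Chase test. Columns are A, B, C, D, E, F, G; row i has aⱼ where attribute j ∈ Reli, else bᵢⱼ.
Initial tableau (one row per fragment):
  row 1: a1 b12 b13 b14 b15 b16 a7
  row 2: a1 b22 a3 a4 b25 a6 a7
  row 3: a1 a2 a3 b34 b35 b36 b37
  row 4: a1 a2 b43 b44 a5 a6 a7
Rows 2 and 3 agree on C; apply C→B and equate their B entries.
Rows 1 and 2 agree on A; apply A→B and equate their B entries.
No row becomes fully distinguished — the join is lossy.

No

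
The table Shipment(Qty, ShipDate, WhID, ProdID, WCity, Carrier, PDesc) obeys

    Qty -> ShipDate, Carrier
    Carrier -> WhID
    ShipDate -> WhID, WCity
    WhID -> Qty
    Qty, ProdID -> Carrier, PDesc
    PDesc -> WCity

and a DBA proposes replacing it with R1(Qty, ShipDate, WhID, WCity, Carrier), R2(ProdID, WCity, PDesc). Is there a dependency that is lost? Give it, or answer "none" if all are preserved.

Qty, ProdID -> Carrier, PDesc

Check Qty, ProdID → Carrier, PDesc: no single fragment contains all of {Qty, ProdID, Carrier, PDesc}, and the restricted closure of {Qty, ProdID} across the fragments never reaches {Carrier, PDesc}.
Qty → ShipDate, Carrier is preserved.
Carrier → WhID is preserved.
ShipDate → WhID, WCity is preserved.
WhID → Qty is preserved.
PDesc → WCity is preserved.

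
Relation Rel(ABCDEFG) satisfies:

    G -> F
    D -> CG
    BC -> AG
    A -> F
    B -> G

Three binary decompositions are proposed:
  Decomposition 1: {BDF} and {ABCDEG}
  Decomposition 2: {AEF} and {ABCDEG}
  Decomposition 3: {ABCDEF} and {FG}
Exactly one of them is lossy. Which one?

Decomposition 3

Decomposition 1: common = {BD}, closure = {ABCDFG} → lossless.
Decomposition 2: common = {AE}, closure = {AEF} → lossless.
Decomposition 3: common = {F}, closure = {F} → lossy.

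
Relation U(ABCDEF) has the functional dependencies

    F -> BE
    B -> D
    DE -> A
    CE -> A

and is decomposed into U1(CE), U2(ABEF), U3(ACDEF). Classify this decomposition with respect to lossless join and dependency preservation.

Lossless test (chase): Rows 2 and 3 agree on F; apply F→BE and equate their BE entries. Rows 2 and 3 agree on B; apply B→D and equate their D entries. Rows 1 and 3 agree on CE; apply CE→A and equate their A entries. Row 3 is now all distinguished symbols — the join is lossless.
Dependency preservation: the restricted closure of {B} across the fragments never reaches {D}, so B → D cannot be enforced without a join — not preserved.

lossless but not dependency-preserving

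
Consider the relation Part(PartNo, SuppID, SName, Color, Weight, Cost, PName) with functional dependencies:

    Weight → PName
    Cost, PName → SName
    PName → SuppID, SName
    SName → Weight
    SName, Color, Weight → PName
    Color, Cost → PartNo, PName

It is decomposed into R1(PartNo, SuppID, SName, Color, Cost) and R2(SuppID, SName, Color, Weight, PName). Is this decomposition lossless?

Yes

Common attributes: R1 ∩ R2 = {SuppID, SName, Color}.
Closure of {SuppID, SName, Color}: SName → Weight applies, adding Weight; SName, Color, Weight → PName applies, adding PName. So (SuppID, SName, Color)⁺ = {SuppID, SName, Color, Weight, PName}.
This closure contains every attribute of R2, so R1 ∩ R2 → R2. The join is lossless.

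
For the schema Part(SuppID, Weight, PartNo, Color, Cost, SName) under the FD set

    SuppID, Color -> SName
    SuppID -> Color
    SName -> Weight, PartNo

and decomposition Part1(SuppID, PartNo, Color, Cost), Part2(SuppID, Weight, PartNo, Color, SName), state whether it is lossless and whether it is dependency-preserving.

Lossless test: (SuppID, PartNo, Color)⁺ = {SuppID, Weight, PartNo, Color, SName}, which contains all of one fragment — lossless.
Dependency preservation: every FD's attributes lie within a single fragment, so each can be enforced locally — preserved.

lossless and dependency-preserving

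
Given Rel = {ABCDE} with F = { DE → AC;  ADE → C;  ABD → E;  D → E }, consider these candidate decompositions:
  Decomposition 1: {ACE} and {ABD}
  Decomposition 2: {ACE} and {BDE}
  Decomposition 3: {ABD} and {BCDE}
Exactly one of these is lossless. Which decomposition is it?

Decomposition 1: common = {A}, closure = {A} → lossy.
Decomposition 2: common = {E}, closure = {E} → lossy.
Decomposition 3: common = {BD}, closure = {ABCDE} → lossless.

Decomposition 3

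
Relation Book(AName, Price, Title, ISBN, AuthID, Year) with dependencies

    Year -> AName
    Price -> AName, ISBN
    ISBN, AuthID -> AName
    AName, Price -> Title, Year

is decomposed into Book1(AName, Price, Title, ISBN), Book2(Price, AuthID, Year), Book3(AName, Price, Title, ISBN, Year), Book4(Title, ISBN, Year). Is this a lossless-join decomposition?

Chase test. Columns are AName, Price, Title, ISBN, AuthID, Year; row i has aⱼ where attribute j ∈ Booki, else bᵢⱼ.
Initial tableau (one row per fragment):
  row 1: a1 a2 a3 a4 b15 b16
  row 2: b21 a2 b23 b24 a5 a6
  row 3: a1 a2 a3 a4 b35 a6
  row 4: b41 b42 a3 a4 b45 a6
Rows 2 and 3 agree on Year; apply Year→AName and equate their AName entries.
Rows 2 and 4 agree on Year; apply Year→AName and equate their AName entries.
Rows 1 and 2 agree on Price; apply Price→AName, ISBN and equate their AName, ISBN entries.
Rows 1 and 2 agree on AName, Price; apply AName, Price→Title, Year and equate their Title, Year entries.
Row 2 is now all distinguished symbols — the join is lossless.

Yes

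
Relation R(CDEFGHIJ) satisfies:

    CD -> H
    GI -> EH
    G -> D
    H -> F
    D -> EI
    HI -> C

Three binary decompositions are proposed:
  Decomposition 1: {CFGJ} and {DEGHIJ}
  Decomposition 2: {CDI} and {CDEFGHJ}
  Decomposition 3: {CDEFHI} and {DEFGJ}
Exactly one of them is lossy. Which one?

Decomposition 3

Decomposition 1: common = {GJ}, closure = {CDEFGHIJ} → lossless.
Decomposition 2: common = {CD}, closure = {CDEFHI} → lossless.
Decomposition 3: common = {DEF}, closure = {DEFI} → lossy.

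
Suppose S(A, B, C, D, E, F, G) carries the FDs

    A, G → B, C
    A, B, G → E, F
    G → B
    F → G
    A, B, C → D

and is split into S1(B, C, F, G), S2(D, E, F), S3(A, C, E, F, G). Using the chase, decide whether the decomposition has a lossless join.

Chase test. Columns are A, B, C, D, E, F, G; row i has aⱼ where attribute j ∈ Si, else bᵢⱼ.
Initial tableau (one row per fragment):
  row 1: b11 a2 a3 b14 b15 a6 a7
  row 2: b21 b22 b23 a4 a5 a6 b27
  row 3: a1 b32 a3 b34 a5 a6 a7
Rows 1 and 3 agree on G; apply G→B and equate their B entries.
Rows 1 and 2 agree on F; apply F→G and equate their G entries.
Rows 1 and 2 agree on G; apply G→B and equate their B entries.
No row becomes fully distinguished — the join is lossy.

No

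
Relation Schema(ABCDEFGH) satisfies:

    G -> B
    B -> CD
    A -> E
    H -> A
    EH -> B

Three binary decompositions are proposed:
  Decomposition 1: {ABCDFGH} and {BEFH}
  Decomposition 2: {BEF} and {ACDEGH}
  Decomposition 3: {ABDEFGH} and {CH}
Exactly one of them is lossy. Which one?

Decomposition 2

Decomposition 1: common = {BFH}, closure = {ABCDEFH} → lossless.
Decomposition 2: common = {E}, closure = {E} → lossy.
Decomposition 3: common = {H}, closure = {ABCDEH} → lossless.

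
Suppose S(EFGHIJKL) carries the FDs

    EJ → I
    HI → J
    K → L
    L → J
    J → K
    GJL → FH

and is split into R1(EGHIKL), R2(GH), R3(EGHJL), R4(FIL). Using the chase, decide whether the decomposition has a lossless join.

No

Chase test. Columns are EFGHIJKL; row i has aⱼ where attribute j ∈ Ri, else bᵢⱼ.
Initial tableau (one row per fragment):
  row 1: a1 b12 a3 a4 a5 b16 a7 a8
  row 2: b21 b22 a3 a4 b25 b26 b27 b28
  row 3: a1 b32 a3 a4 b35 a6 b37 a8
  row 4: b41 a2 b43 b44 a5 b46 b47 a8
Rows 1 and 3 agree on L; apply L→J and equate their J entries.
Rows 1 and 4 agree on L; apply L→J and equate their J entries.
Rows 1 and 3 agree on J; apply J→K and equate their K entries.
Rows 1 and 4 agree on J; apply J→K and equate their K entries.
Rows 1 and 3 agree on GJL; apply GJL→FH and equate their FH entries.
Rows 1 and 3 agree on EJ; apply EJ→I and equate their I entries.
No row becomes fully distinguished — the join is lossy.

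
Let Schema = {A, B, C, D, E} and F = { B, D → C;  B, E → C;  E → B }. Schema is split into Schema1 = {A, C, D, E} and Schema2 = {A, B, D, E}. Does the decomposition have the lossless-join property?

Yes

Common attributes: Schema1 ∩ Schema2 = {A, D, E}.
Closure of {A, D, E}: E → B applies, adding B; B, D → C applies, adding C. So (A, D, E)⁺ = {A, B, C, D, E}.
This closure contains every attribute of Schema1, so Schema1 ∩ Schema2 → Schema1. The join is lossless.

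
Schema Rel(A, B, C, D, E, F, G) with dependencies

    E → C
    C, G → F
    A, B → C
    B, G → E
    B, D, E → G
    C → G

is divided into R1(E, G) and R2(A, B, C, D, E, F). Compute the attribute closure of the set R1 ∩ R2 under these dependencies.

C, E, F, G

R1 ∩ R2 = {E}.
E → C applies, adding C
C → G applies, adding G
C, G → F applies, adding F
Closure: {C, E, F, G}.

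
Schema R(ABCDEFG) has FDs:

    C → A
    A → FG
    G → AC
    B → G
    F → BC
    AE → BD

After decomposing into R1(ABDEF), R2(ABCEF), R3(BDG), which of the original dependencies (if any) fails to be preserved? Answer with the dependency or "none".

none

C → A lies within R2.
A → FG: restricted closure across fragments reaches FG.
G → AC: restricted closure across fragments reaches AC.
B → G lies within R3.
F → BC lies within R2.
AE → BD lies within R1.
Every dependency is enforceable on the fragments, so the decomposition is dependency-preserving.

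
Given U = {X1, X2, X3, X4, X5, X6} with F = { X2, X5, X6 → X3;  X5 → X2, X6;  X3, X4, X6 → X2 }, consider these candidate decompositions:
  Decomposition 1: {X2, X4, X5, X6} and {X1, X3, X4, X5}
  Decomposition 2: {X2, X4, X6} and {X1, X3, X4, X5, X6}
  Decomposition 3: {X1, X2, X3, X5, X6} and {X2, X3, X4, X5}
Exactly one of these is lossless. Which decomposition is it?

Decomposition 1

Decomposition 1: common = {X4, X5}, closure = {X2, X3, X4, X5, X6} → lossless.
Decomposition 2: common = {X4, X6}, closure = {X4, X6} → lossy.
Decomposition 3: common = {X2, X3, X5}, closure = {X2, X3, X5, X6} → lossy.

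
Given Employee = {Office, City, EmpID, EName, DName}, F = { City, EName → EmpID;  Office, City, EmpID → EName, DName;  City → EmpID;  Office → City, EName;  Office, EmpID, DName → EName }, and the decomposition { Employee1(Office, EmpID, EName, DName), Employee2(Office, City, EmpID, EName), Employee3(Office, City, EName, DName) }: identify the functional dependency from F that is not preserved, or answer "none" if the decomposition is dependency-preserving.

City, EName → EmpID lies within Employee2.
Office, City, EmpID → EName, DName: restricted closure across fragments reaches EName, DName.
City → EmpID lies within Employee2.
Office → City, EName lies within Employee2.
Office, EmpID, DName → EName lies within Employee1.
Every dependency is enforceable on the fragments, so the decomposition is dependency-preserving.

none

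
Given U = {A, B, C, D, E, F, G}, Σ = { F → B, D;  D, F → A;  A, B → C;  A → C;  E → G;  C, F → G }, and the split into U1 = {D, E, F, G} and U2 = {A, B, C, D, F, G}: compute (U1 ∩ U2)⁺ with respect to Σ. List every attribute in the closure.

A, B, C, D, F, G

U1 ∩ U2 = {D, F, G}.
F → B, D applies, adding B
D, F → A applies, adding A
A, B → C applies, adding C
Closure: {A, B, C, D, F, G}.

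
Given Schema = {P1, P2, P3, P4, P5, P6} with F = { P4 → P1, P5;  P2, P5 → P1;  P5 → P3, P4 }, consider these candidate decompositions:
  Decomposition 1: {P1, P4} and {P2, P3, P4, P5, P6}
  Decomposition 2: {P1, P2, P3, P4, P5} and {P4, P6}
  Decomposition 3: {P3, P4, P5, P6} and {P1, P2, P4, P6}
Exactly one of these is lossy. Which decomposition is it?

Decomposition 2

Decomposition 1: common = {P4}, closure = {P1, P3, P4, P5} → lossless.
Decomposition 2: common = {P4}, closure = {P1, P3, P4, P5} → lossy.
Decomposition 3: common = {P4, P6}, closure = {P1, P3, P4, P5, P6} → lossless.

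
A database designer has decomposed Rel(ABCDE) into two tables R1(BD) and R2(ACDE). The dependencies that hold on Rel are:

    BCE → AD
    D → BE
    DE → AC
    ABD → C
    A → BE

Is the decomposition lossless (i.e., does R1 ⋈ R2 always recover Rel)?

Common attributes: R1 ∩ R2 = {D}.
Closure of {D}: D → BE applies, adding BE; DE → AC applies, adding AC. So (D)⁺ = {ABCDE}.
This closure contains every attribute of R1, so R1 ∩ R2 → R1. The join is lossless.

Yes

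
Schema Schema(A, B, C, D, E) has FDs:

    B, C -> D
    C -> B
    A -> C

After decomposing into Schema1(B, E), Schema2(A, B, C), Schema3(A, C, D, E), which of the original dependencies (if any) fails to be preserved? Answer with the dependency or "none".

none

B, C → D: restricted closure across fragments reaches D.
C → B lies within Schema2.
A → C lies within Schema2.
Every dependency is enforceable on the fragments, so the decomposition is dependency-preserving.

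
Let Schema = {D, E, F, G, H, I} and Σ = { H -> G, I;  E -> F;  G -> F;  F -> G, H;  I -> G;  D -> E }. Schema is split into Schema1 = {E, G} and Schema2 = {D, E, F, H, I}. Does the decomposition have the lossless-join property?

Common attributes: Schema1 ∩ Schema2 = {E}.
Closure of {E}: E → F applies, adding F; F → G, H applies, adding G, H; H → G, I applies, adding I. So (E)⁺ = {E, F, G, H, I}.
This closure contains every attribute of Schema1, so Schema1 ∩ Schema2 → Schema1. The join is lossless.

Yes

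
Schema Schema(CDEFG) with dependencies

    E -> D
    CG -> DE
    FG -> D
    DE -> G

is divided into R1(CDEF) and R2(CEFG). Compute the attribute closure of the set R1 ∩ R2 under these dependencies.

CDEFG

R1 ∩ R2 = {CEF}.
E → D applies, adding D
DE → G applies, adding G
Closure: {CDEFG}.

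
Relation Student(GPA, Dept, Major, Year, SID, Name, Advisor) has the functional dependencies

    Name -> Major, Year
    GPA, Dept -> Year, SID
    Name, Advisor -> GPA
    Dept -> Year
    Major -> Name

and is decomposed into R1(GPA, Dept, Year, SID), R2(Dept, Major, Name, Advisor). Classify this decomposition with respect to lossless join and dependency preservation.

Lossless test: (Dept)⁺ = {Dept, Year}, which is a superkey of neither fragment — lossy.
Dependency preservation: the restricted closure of {Name} across the fragments never reaches {Major, Year}, so Name → Major, Year cannot be enforced without a join — not preserved.

lossy and not dependency-preserving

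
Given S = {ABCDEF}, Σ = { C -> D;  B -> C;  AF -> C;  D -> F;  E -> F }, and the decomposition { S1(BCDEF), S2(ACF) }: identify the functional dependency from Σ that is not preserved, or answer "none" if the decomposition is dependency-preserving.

C → D lies within S1.
B → C lies within S1.
AF → C lies within S2.
D → F lies within S1.
E → F lies within S1.
Every dependency is enforceable on the fragments, so the decomposition is dependency-preserving.

none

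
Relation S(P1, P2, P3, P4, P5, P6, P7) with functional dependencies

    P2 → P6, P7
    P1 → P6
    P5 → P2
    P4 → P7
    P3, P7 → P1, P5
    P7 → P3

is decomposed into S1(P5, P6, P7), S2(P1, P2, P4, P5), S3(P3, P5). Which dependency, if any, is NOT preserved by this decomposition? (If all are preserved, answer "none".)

Check P1 → P6: no single fragment contains all of {P1, P6}, and the restricted closure of {P1} across the fragments never reaches {P6}.
P2 → P6, P7 is preserved.
P5 → P2 is preserved.
P4 → P7 is preserved.
P3, P7 → P1, P5 is preserved.
P7 → P3 is preserved.

P1 → P6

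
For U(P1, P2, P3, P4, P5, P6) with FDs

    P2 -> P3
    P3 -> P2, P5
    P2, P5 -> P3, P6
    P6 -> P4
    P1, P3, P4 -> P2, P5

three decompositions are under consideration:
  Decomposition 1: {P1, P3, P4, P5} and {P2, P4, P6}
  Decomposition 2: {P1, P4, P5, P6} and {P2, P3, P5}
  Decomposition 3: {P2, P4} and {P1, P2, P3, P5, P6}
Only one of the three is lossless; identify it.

Decomposition 1: common = {P4}, closure = {P4} → lossy.
Decomposition 2: common = {P5}, closure = {P5} → lossy.
Decomposition 3: common = {P2}, closure = {P2, P3, P4, P5, P6} → lossless.

Decomposition 3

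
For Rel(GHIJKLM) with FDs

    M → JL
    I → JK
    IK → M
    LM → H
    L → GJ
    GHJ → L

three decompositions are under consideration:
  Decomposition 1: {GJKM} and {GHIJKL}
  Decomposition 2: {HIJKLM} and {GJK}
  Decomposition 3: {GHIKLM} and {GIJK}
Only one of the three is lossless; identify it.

Decomposition 3

Decomposition 1: common = {GJK}, closure = {GJK} → lossy.
Decomposition 2: common = {JK}, closure = {JK} → lossy.
Decomposition 3: common = {GIK}, closure = {GHIJKLM} → lossless.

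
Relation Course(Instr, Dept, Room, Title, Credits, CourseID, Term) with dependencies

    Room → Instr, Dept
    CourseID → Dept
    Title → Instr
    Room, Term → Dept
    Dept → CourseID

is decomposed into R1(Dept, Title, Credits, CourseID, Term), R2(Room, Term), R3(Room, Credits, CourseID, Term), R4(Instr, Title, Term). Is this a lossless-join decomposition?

No

Chase test. Columns are Instr, Dept, Room, Title, Credits, CourseID, Term; row i has aⱼ where attribute j ∈ Ri, else bᵢⱼ.
Initial tableau (one row per fragment):
  row 1: b11 a2 b13 a4 a5 a6 a7
  row 2: b21 b22 a3 b24 b25 b26 a7
  row 3: b31 b32 a3 b34 a5 a6 a7
  row 4: a1 b42 b43 a4 b45 b46 a7
Rows 2 and 3 agree on Room; apply Room→Instr, Dept and equate their Instr, Dept entries.
Rows 1 and 3 agree on CourseID; apply CourseID→Dept and equate their Dept entries.
Rows 1 and 4 agree on Title; apply Title→Instr and equate their Instr entries.
Rows 1 and 2 agree on Dept; apply Dept→CourseID and equate their CourseID entries.
No row becomes fully distinguished — the join is lossy.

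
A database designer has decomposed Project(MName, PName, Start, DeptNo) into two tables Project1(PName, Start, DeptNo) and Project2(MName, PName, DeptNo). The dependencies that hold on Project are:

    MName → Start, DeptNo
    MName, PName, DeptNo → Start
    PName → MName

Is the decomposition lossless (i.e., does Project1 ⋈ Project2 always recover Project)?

Yes

Common attributes: Project1 ∩ Project2 = {PName, DeptNo}.
Closure of {PName, DeptNo}: PName → MName applies, adding MName; MName → Start, DeptNo applies, adding Start. So (PName, DeptNo)⁺ = {MName, PName, Start, DeptNo}.
This closure contains every attribute of Project1, so Project1 ∩ Project2 → Project1. The join is lossless.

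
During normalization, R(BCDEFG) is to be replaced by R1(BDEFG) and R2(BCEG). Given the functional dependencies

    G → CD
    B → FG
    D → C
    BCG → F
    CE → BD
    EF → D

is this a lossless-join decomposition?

Common attributes: R1 ∩ R2 = {BEG}.
Closure of {BEG}: G → CD applies, adding CD; B → FG applies, adding F. So (BEG)⁺ = {BCDEFG}.
This closure contains every attribute of R1, so R1 ∩ R2 → R1. The join is lossless.

Yes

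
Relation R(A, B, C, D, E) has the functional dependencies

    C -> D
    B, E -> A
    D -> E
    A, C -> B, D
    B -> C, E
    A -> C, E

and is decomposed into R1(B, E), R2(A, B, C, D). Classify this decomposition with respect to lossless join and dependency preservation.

lossless but not dependency-preserving

Lossless test: (B)⁺ = {A, B, C, D, E}, which contains all of one fragment — lossless.
Dependency preservation: the restricted closure of {D} across the fragments never reaches {E}, so D → E cannot be enforced without a join — not preserved.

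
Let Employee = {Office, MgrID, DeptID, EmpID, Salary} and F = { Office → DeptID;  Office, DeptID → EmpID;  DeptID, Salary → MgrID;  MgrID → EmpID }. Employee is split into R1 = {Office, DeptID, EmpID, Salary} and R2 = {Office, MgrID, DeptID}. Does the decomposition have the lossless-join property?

No

Common attributes: R1 ∩ R2 = {Office, DeptID}.
Closure of {Office, DeptID}: Office, DeptID → EmpID applies, adding EmpID. So (Office, DeptID)⁺ = {Office, DeptID, EmpID}.
The closure contains neither all of R1 = {Office, DeptID, EmpID, Salary} nor all of R2 = {Office, MgrID, DeptID}, so the common attributes are not a superkey of either fragment. The join is lossy.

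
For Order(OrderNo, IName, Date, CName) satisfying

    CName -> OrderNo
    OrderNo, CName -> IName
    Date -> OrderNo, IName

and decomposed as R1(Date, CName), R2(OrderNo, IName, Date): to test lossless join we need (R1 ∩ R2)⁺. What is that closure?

R1 ∩ R2 = {Date}.
Date → OrderNo, IName applies, adding OrderNo, IName
Closure: {OrderNo, IName, Date}.

OrderNo, IName, Date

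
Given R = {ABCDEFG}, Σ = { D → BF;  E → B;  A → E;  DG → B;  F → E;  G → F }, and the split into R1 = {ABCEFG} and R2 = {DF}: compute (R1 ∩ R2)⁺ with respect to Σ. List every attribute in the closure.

BEF

R1 ∩ R2 = {F}.
F → E applies, adding E
E → B applies, adding B
Closure: {BEF}.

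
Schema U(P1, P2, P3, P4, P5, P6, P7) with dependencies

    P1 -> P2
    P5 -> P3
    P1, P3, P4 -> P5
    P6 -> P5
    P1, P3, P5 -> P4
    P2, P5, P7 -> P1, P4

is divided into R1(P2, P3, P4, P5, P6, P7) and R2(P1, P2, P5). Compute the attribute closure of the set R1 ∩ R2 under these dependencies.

R1 ∩ R2 = {P2, P5}.
P5 → P3 applies, adding P3
Closure: {P2, P3, P5}.

P2, P3, P5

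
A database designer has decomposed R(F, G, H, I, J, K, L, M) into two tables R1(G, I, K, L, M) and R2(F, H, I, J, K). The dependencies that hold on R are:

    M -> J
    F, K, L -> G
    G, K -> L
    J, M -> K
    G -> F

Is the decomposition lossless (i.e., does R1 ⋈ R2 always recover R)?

Common attributes: R1 ∩ R2 = {I, K}.
No dependency enlarges {I, K}, so (I, K)⁺ = {I, K}.
The closure contains neither all of R1 = {G, I, K, L, M} nor all of R2 = {F, H, I, J, K}, so the common attributes are not a superkey of either fragment. The join is lossy.

No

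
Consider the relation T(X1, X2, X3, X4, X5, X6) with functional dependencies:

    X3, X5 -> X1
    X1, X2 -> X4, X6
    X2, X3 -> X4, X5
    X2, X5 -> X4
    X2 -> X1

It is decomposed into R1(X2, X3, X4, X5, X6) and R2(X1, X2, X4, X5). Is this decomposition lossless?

Yes

Common attributes: R1 ∩ R2 = {X2, X4, X5}.
Closure of {X2, X4, X5}: X2 → X1 applies, adding X1; X1, X2 → X4, X6 applies, adding X6. So (X2, X4, X5)⁺ = {X1, X2, X4, X5, X6}.
This closure contains every attribute of R2, so R1 ∩ R2 → R2. The join is lossless.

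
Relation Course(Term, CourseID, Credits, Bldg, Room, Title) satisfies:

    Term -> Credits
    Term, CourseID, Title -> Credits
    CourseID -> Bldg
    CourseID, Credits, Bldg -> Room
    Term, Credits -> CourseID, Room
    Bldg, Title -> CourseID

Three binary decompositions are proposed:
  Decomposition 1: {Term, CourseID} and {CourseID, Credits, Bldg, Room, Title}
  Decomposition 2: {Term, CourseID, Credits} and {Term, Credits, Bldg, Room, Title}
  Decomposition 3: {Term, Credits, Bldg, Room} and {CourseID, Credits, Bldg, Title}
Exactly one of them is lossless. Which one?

Decomposition 2

Decomposition 1: common = {CourseID}, closure = {CourseID, Bldg} → lossy.
Decomposition 2: common = {Term, Credits}, closure = {Term, CourseID, Credits, Bldg, Room} → lossless.
Decomposition 3: common = {Credits, Bldg}, closure = {Credits, Bldg} → lossy.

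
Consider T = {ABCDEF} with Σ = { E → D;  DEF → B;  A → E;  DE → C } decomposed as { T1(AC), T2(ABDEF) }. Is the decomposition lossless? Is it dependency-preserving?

Lossless test: (A)⁺ = {ACDE}, which contains all of one fragment — lossless.
Dependency preservation: the restricted closure of {DE} across the fragments never reaches {C}, so DE → C cannot be enforced without a join — not preserved.

lossless but not dependency-preserving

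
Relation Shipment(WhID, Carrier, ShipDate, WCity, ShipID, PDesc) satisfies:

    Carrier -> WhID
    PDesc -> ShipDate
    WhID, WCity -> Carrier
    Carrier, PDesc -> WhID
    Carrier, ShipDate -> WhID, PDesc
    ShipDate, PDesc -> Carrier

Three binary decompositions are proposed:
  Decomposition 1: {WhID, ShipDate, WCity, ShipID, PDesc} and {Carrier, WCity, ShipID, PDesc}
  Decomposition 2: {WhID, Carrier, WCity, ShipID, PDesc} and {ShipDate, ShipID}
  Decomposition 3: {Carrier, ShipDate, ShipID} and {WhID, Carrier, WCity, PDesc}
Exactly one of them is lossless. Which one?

Decomposition 1: common = {WCity, ShipID, PDesc}, closure = {WhID, Carrier, ShipDate, WCity, ShipID, PDesc} → lossless.
Decomposition 2: common = {ShipID}, closure = {ShipID} → lossy.
Decomposition 3: common = {Carrier}, closure = {WhID, Carrier} → lossy.

Decomposition 1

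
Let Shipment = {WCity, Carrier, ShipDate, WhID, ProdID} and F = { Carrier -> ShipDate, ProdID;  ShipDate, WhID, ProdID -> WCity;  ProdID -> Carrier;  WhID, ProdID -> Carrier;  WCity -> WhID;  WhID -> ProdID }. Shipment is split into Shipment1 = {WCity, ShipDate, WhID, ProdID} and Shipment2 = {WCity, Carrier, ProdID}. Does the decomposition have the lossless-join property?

Yes

Common attributes: Shipment1 ∩ Shipment2 = {WCity, ProdID}.
Closure of {WCity, ProdID}: ProdID → Carrier applies, adding Carrier; WCity → WhID applies, adding WhID; Carrier → ShipDate, ProdID applies, adding ShipDate. So (WCity, ProdID)⁺ = {WCity, Carrier, ShipDate, WhID, ProdID}.
This closure contains every attribute of Shipment1, so Shipment1 ∩ Shipment2 → Shipment1. The join is lossless.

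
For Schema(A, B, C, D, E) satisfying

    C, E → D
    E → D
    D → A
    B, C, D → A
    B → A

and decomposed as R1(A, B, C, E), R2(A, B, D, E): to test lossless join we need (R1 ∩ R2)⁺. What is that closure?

R1 ∩ R2 = {A, B, E}.
E → D applies, adding D
Closure: {A, B, D, E}.

A, B, D, E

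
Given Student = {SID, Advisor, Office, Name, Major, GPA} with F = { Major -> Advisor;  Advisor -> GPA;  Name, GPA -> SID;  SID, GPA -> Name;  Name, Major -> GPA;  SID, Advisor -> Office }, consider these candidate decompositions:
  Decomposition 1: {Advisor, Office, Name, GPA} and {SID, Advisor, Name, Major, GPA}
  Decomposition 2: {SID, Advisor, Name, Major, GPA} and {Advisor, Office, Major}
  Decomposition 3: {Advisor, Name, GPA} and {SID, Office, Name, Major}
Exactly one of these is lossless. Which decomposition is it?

Decomposition 1

Decomposition 1: common = {Advisor, Name, GPA}, closure = {SID, Advisor, Office, Name, GPA} → lossless.
Decomposition 2: common = {Advisor, Major}, closure = {Advisor, Major, GPA} → lossy.
Decomposition 3: common = {Name}, closure = {Name} → lossy.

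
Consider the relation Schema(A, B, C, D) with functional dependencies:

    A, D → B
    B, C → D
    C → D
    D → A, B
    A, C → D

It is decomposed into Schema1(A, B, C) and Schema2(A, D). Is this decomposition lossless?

No

Common attributes: Schema1 ∩ Schema2 = {A}.
No dependency enlarges {A}, so (A)⁺ = {A}.
The closure contains neither all of Schema1 = {A, B, C} nor all of Schema2 = {A, D}, so the common attributes are not a superkey of either fragment. The join is lossy.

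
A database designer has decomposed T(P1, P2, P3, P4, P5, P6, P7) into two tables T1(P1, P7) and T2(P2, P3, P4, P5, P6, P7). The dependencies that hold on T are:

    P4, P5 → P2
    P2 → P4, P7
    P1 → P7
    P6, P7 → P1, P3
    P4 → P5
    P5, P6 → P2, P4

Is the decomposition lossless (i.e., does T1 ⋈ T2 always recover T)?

No

Common attributes: T1 ∩ T2 = {P7}.
No dependency enlarges {P7}, so (P7)⁺ = {P7}.
The closure contains neither all of T1 = {P1, P7} nor all of T2 = {P2, P3, P4, P5, P6, P7}, so the common attributes are not a superkey of either fragment. The join is lossy.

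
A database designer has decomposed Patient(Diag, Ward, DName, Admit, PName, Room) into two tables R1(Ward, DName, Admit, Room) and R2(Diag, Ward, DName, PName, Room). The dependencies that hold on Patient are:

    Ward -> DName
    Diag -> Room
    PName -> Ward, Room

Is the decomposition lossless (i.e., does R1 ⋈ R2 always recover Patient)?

No

Common attributes: R1 ∩ R2 = {Ward, DName, Room}.
No dependency enlarges {Ward, DName, Room}, so (Ward, DName, Room)⁺ = {Ward, DName, Room}.
The closure contains neither all of R1 = {Ward, DName, Admit, Room} nor all of R2 = {Diag, Ward, DName, PName, Room}, so the common attributes are not a superkey of either fragment. The join is lossy.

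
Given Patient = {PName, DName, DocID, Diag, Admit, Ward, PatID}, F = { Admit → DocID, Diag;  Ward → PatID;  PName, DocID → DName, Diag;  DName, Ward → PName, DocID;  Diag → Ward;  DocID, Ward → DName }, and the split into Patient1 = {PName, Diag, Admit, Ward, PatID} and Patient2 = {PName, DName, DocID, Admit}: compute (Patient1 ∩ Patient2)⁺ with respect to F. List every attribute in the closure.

Patient1 ∩ Patient2 = {PName, Admit}.
Admit → DocID, Diag applies, adding DocID, Diag
PName, DocID → DName, Diag applies, adding DName
Diag → Ward applies, adding Ward
Ward → PatID applies, adding PatID
Closure: {PName, DName, DocID, Diag, Admit, Ward, PatID}.

PName, DName, DocID, Diag, Admit, Ward, PatID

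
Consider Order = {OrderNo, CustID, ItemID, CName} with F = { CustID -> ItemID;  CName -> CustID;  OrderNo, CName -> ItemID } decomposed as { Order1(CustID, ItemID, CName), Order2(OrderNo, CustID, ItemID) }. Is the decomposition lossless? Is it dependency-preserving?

Lossless test: (CustID, ItemID)⁺ = {CustID, ItemID}, which is a superkey of neither fragment — lossy.
Dependency preservation: OrderNo, CName → ItemID is not contained in any single fragment, but the restricted closure of its left-hand side across the fragments still reaches the right-hand side; the remaining FDs each lie inside some fragment. All dependencies are preserved.

lossy but dependency-preserving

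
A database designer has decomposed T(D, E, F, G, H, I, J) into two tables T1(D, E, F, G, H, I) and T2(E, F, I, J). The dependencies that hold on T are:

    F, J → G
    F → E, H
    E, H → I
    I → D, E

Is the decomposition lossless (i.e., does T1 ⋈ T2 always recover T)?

Common attributes: T1 ∩ T2 = {E, F, I}.
Closure of {E, F, I}: F → E, H applies, adding H; I → D, E applies, adding D. So (E, F, I)⁺ = {D, E, F, H, I}.
The closure contains neither all of T1 = {D, E, F, G, H, I} nor all of T2 = {E, F, I, J}, so the common attributes are not a superkey of either fragment. The join is lossy.

No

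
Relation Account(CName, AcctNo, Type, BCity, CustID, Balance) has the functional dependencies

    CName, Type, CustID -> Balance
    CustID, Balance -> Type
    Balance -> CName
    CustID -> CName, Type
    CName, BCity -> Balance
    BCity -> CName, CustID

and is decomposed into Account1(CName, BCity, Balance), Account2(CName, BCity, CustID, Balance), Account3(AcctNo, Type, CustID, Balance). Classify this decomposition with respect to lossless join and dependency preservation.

Lossless test (chase): Rows 2 and 3 agree on CustID, Balance; apply CustID, Balance→Type and equate their Type entries. Rows 1 and 3 agree on Balance; apply Balance→CName and equate their CName entries. Rows 1 and 2 agree on BCity; apply BCity→CName, CustID and equate their CName, CustID entries. Rows 1 and 2 agree on CustID, Balance; apply CustID, Balance→Type and equate their Type entries. No row becomes fully distinguished — the join is lossy.
Dependency preservation: CName, Type, CustID → Balance; CustID → CName, Type are not contained in any single fragment, but the restricted closure of each left-hand side across the fragments still reaches the right-hand side; the remaining FDs each lie inside some fragment. All dependencies are preserved.

lossy but dependency-preserving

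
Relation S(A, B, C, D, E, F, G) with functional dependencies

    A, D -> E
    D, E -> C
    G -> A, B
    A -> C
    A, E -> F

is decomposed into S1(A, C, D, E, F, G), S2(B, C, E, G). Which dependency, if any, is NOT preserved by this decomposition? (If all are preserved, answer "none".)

none

A, D → E lies within S1.
D, E → C lies within S1.
G → A, B: restricted closure across fragments reaches A, B.
A → C lies within S1.
A, E → F lies within S1.
Every dependency is enforceable on the fragments, so the decomposition is dependency-preserving.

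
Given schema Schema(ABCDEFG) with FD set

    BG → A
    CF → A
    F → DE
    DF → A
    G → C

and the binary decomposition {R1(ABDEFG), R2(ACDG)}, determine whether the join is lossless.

Common attributes: R1 ∩ R2 = {ADG}.
Closure of {ADG}: G → C applies, adding C. So (ADG)⁺ = {ACDG}.
This closure contains every attribute of R2, so R1 ∩ R2 → R2. The join is lossless.

Yes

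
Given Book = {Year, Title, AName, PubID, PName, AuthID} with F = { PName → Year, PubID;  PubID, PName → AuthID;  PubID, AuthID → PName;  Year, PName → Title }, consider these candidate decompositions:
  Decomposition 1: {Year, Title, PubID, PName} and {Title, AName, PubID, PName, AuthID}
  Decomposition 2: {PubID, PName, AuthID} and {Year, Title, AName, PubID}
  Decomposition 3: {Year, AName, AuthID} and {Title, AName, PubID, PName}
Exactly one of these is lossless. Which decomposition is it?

Decomposition 1

Decomposition 1: common = {Title, PubID, PName}, closure = {Year, Title, PubID, PName, AuthID} → lossless.
Decomposition 2: common = {PubID}, closure = {PubID} → lossy.
Decomposition 3: common = {AName}, closure = {AName} → lossy.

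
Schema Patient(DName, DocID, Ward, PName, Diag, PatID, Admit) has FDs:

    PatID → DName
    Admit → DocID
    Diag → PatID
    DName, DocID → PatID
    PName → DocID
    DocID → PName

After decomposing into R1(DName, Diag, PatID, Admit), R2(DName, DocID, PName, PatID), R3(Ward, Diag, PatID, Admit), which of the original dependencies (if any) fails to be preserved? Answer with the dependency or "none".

Check Admit → DocID: no single fragment contains all of {DocID, Admit}, and the restricted closure of {Admit} across the fragments never reaches {DocID}.
PatID → DName is preserved.
Diag → PatID is preserved.
DName, DocID → PatID is preserved.
PName → DocID is preserved.
DocID → PName is preserved.

Admit → DocID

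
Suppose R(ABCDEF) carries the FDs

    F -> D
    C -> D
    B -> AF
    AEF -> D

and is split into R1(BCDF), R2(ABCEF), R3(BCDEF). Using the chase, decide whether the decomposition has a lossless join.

Chase test. Columns are ABCDEF; row i has aⱼ where attribute j ∈ Ri, else bᵢⱼ.
Initial tableau (one row per fragment):
  row 1: b11 a2 a3 a4 b15 a6
  row 2: a1 a2 a3 b24 a5 a6
  row 3: b31 a2 a3 a4 a5 a6
Rows 1 and 2 agree on F; apply F→D and equate their D entries.
Rows 1 and 2 agree on B; apply B→AF and equate their AF entries.
Rows 1 and 3 agree on B; apply B→AF and equate their AF entries.
Row 2 is now all distinguished symbols — the join is lossless.

Yes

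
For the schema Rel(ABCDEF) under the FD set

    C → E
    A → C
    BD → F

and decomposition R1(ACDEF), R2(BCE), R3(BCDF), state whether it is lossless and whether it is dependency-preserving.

lossy but dependency-preserving

Lossless test (chase): Rows 1 and 3 agree on C; apply C→E and equate their E entries. No row becomes fully distinguished — the join is lossy.
Dependency preservation: every FD's attributes lie within a single fragment, so each can be enforced locally — preserved.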